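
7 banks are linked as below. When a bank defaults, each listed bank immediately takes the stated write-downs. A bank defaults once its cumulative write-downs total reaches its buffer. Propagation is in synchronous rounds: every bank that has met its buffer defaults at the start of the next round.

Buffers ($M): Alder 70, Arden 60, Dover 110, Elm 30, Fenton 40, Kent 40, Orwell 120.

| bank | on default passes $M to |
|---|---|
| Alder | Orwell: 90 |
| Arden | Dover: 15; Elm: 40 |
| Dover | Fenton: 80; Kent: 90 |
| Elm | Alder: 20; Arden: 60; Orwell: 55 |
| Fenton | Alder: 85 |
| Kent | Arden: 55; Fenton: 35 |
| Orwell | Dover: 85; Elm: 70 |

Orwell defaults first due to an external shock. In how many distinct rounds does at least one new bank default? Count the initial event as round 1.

3

Round 1 — Orwell defaults (initial).
  Dover: +85 → 85 < 110
  Elm: +70 → 70 ≥ 30
Round 2 — Elm defaults.
  Alder: +20 → 20 < 70
  Arden: +60 → 60 ≥ 60
Round 3 — Arden defaults.
  Dover: +15 → 100 < 110
No further defaults.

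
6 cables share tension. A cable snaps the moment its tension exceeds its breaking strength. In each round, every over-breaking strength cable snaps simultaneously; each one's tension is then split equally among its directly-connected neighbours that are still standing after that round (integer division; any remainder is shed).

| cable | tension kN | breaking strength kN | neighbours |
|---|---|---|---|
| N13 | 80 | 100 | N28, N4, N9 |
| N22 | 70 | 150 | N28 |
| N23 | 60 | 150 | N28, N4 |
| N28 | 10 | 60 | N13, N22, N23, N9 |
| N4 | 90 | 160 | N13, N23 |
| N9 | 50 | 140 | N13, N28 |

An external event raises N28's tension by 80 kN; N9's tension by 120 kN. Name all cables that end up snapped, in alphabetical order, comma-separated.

Round 1 — N28 at 90 > 60; N9 at 170 > 140. N28, N9 snap.
  N28 sheds 90 kN to N13, N22, N23: 30 each.
    N13: 80+30 = 110 > 100
    N22: 70+30 = 100 ≤ 150
    N23: 60+30 = 90 ≤ 150
  N9 sheds 170 kN to N13: 170 each.
    N13: 110+170 = 280 > 100
Round 2 — N13 snaps.
  N13 sheds 280 kN to N4: 280 each.
    N4: 90+280 = 370 > 160
Round 3 — N4 snaps.
  N4 sheds 370 kN to N23: 370 each.
    N23: 90+370 = 460 > 150
Round 4 — N23 snaps.
  N23 sheds 460 kN: no online neighbours, lost.
No further breaks.

N13, N23, N28, N4, N9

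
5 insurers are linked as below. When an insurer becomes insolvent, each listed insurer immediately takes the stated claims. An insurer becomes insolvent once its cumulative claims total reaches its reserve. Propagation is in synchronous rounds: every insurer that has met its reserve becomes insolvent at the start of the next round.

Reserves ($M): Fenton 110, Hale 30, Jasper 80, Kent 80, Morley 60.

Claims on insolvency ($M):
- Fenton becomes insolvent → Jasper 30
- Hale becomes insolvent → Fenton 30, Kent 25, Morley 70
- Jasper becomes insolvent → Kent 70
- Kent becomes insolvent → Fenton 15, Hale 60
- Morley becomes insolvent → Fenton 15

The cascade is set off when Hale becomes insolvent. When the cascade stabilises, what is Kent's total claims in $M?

25

Round 1 — Hale becomes insolvent (initial).
  Fenton: +30 → 30 < 110
  Kent: +25 → 25 < 80
  Morley: +70 → 70 ≥ 60
Round 2 — Morley becomes insolvent.
  Fenton: +15 → 45 < 110
No further insolvencies.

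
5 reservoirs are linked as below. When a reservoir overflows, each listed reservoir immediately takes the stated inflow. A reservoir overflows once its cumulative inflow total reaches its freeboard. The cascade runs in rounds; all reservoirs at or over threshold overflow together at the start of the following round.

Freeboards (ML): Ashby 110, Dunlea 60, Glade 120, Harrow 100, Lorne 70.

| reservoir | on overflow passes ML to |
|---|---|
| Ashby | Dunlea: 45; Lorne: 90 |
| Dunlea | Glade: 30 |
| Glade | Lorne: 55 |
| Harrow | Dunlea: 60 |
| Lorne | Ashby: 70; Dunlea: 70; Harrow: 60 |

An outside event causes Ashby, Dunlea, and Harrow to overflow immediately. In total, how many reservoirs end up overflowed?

Round 1 — Ashby, Dunlea, Harrow overflow (initial).
  Glade: +30 → 30 < 120
  Lorne: +90 → 90 ≥ 70
Round 2 — Lorne overflows.
No further overflows.

4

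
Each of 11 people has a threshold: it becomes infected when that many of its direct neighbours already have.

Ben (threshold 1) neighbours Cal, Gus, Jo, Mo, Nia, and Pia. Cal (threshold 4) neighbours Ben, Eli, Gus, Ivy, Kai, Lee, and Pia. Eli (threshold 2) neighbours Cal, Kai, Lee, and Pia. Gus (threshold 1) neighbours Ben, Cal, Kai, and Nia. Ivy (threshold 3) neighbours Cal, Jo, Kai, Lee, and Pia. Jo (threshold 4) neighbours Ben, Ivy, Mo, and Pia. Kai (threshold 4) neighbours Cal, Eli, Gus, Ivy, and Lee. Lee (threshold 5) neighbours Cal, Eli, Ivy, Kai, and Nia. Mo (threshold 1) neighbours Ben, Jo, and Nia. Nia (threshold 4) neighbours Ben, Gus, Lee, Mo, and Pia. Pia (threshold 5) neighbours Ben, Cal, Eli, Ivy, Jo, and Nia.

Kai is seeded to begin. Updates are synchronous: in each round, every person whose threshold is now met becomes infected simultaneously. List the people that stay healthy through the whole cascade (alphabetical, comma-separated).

Round 1 — Kai becomes infected (initial).
Round 2 — checking thresholds:
  Cal: 1 of 7 neighbours < 4, not yet.
  Eli: 1 of 4 neighbours < 2, not yet.
  Gus: 1 of 4 neighbours ≥ 1, becomes infected.
  Ivy: 1 of 5 neighbours < 3, not yet.
  Lee: 1 of 5 neighbours < 5, not yet.
Round 3 — checking thresholds:
  Ben: 1 of 6 neighbours ≥ 1, becomes infected.
  Cal: 2 of 7 neighbours < 4, not yet.
  Eli: 1 of 4 neighbours < 2, not yet.
  Ivy: 1 of 5 neighbours < 3, not yet.
  Lee: 1 of 5 neighbours < 5, not yet.
  Nia: 1 of 5 neighbours < 4, not yet.
Round 4 — checking thresholds:
  Cal: 3 of 7 neighbours < 4, not yet.
  Eli: 1 of 4 neighbours < 2, not yet.
  Ivy: 1 of 5 neighbours < 3, not yet.
  Jo: 1 of 4 neighbours < 4, not yet.
  Lee: 1 of 5 neighbours < 5, not yet.
  Mo: 1 of 3 neighbours ≥ 1, becomes infected.
  Nia: 2 of 5 neighbours < 4, not yet.
  Pia: 1 of 6 neighbours < 5, not yet.
Round 5 — no new infections; cascade stops.

Cal, Eli, Ivy, Jo, Lee, Nia, Pia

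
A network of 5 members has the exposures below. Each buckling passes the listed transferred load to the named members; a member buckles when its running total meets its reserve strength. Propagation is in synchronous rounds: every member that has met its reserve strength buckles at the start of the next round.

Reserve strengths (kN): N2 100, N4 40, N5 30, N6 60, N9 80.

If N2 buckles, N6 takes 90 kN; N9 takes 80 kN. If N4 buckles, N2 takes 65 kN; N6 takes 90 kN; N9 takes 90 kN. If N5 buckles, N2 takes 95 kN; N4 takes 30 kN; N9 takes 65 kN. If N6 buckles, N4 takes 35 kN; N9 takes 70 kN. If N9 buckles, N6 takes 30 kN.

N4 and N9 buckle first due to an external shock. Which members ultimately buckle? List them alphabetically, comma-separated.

N4, N6, N9

Round 1 — N4, N9 buckle (initial).
  N2: +65 → 65 < 100
  N6: +90+30 → 120 ≥ 60
Round 2 — N6 buckles.
No further bucklings.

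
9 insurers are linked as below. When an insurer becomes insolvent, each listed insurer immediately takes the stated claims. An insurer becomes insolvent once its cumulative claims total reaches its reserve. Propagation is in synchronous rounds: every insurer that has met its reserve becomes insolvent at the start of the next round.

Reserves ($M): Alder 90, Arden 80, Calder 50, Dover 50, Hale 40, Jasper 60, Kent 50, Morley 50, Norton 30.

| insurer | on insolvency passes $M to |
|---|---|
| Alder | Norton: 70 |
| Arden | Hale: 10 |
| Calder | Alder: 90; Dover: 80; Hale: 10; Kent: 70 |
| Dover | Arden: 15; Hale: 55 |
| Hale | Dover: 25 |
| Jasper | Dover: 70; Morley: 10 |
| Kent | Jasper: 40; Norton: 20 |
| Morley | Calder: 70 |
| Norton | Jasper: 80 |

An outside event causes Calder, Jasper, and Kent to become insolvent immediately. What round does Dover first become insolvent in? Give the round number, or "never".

Round 1 — Calder, Jasper, Kent become insolvent (initial).
  Alder: +90 → 90 ≥ 90
  Dover: +80+70 → 150 ≥ 50
  Hale: +10 → 10 < 40
  Morley: +10 → 10 < 50
  Norton: +20 → 20 < 30
Round 2 — Alder, Dover become insolvent.
  Arden: +15 → 15 < 80
  Hale: +55 → 65 ≥ 40
  Norton: +70 → 90 ≥ 30
Round 3 — Hale, Norton become insolvent.
No further insolvencies.

2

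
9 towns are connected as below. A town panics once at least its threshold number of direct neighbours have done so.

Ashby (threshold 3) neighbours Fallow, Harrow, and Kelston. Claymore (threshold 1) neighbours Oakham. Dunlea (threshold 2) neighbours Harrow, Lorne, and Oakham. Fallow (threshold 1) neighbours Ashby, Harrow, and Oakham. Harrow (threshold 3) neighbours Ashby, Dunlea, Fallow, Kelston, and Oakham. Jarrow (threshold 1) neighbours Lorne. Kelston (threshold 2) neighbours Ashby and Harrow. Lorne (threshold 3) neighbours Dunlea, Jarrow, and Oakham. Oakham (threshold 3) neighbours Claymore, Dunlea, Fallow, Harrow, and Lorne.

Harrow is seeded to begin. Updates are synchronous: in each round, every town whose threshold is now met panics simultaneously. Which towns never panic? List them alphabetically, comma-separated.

Ashby, Claymore, Dunlea, Jarrow, Kelston, Lorne, Oakham

Round 1 — Harrow panics (initial).
Round 2 — checking thresholds:
  Ashby: 1 of 3 neighbours < 3, below threshold.
  Dunlea: 1 of 3 neighbours < 2, below threshold.
  Fallow: 1 of 3 neighbours ≥ 1, panics.
  Kelston: 1 of 2 neighbours < 2, below threshold.
  Oakham: 1 of 5 neighbours < 3, below threshold.
Round 3 — no new panics; cascade stops.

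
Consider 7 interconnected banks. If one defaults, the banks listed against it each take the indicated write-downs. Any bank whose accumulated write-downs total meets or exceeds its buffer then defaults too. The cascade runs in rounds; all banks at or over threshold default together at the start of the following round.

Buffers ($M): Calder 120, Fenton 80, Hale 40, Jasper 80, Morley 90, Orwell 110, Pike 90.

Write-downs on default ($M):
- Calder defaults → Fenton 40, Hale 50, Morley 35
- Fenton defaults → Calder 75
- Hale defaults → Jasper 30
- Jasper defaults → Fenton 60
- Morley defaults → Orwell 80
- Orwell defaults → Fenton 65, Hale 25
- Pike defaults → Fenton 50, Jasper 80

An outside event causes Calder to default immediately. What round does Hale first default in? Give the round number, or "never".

Round 1 — Calder defaults (initial).
  Fenton: +40 → 40 < 80
  Hale: +50 → 50 ≥ 40
  Morley: +35 → 35 < 90
Round 2 — Hale defaults.
  Jasper: +30 → 30 < 80
No further defaults.

2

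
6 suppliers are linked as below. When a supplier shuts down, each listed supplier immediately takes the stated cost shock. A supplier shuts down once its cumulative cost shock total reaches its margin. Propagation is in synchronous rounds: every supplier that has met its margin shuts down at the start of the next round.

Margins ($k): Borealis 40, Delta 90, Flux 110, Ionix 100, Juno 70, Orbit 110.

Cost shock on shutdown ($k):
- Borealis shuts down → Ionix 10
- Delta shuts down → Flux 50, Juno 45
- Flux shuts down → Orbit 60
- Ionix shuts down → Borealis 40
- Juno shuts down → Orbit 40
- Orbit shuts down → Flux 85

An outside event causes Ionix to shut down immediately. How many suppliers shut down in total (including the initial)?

Round 1 — Ionix shuts down (initial).
  Borealis: +40 → 40 ≥ 40
Round 2 — Borealis shuts down.
No further shutdowns.

2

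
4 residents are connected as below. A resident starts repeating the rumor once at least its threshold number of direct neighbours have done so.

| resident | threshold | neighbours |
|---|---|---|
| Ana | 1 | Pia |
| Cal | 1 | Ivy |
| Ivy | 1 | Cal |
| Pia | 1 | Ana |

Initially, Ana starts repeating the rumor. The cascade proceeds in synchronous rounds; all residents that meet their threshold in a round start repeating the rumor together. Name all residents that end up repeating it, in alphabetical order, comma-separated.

Ana, Pia

Round 1 — Ana starts repeating the rumor (initial).
Round 2 — checking thresholds:
  Pia: 1 of 1 neighbours ≥ 1, starts repeating the rumor.
Round 3 — no new spreads; cascade stops.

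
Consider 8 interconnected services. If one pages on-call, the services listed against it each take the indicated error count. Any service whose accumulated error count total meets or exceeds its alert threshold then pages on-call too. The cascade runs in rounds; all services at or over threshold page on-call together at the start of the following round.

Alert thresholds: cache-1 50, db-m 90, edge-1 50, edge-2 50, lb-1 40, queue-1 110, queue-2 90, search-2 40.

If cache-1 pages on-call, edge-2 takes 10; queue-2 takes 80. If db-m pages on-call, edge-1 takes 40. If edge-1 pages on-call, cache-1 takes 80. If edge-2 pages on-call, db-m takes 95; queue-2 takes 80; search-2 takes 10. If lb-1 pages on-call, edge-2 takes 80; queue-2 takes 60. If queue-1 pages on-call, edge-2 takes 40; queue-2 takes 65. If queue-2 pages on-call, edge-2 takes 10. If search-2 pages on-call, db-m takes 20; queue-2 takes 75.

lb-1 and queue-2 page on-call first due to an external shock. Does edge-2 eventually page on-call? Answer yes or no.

yes

Round 1 — lb-1, queue-2 page on-call (initial).
  edge-2: +80+10 → 90 ≥ 50
Round 2 — edge-2 pages on-call.
  db-m: +95 → 95 ≥ 90
  search-2: +10 → 10 < 40
Round 3 — db-m pages on-call.
  edge-1: +40 → 40 < 50
No further pages.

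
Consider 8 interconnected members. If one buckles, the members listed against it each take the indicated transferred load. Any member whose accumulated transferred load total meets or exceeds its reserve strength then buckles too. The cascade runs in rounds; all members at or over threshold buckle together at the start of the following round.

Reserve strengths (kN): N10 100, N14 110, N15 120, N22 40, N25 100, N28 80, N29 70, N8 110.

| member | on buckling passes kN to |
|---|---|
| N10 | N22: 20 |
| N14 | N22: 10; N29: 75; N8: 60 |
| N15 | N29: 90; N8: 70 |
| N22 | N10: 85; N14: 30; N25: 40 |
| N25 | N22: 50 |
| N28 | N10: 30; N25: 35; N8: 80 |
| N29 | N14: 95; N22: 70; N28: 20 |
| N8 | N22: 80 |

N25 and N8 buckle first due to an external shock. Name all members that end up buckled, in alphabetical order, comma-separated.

Round 1 — N25, N8 buckle (initial).
  N22: +50+80 → 130 ≥ 40
Round 2 — N22 buckles.
  N10: +85 → 85 < 100
  N14: +30 → 30 < 110
No further bucklings.

N22, N25, N8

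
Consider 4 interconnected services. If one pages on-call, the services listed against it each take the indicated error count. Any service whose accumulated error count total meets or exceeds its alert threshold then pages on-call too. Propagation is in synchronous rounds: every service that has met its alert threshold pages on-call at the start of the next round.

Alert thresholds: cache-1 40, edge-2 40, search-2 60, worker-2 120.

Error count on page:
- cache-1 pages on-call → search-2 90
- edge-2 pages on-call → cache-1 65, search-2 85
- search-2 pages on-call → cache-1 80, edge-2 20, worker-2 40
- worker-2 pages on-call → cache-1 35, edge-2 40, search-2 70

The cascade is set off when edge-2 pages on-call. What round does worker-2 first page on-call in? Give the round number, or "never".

never

Round 1 — edge-2 pages on-call (initial).
  cache-1: +65 → 65 ≥ 40
  search-2: +85 → 85 ≥ 60
Round 2 — cache-1, search-2 page on-call.
  worker-2: +40 → 40 < 120
No further pages.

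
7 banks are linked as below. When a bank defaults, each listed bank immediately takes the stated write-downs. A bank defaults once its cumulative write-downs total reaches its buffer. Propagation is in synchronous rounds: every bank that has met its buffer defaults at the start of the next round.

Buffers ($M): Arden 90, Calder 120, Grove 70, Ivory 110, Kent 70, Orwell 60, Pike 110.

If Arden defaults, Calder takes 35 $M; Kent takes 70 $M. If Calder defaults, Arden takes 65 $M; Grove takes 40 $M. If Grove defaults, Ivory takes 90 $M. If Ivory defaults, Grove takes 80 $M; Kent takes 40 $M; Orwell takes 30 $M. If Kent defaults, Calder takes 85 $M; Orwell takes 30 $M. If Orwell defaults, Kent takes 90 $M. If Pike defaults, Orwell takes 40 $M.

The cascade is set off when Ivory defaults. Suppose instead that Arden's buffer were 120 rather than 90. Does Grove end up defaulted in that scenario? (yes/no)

With Arden's buffer at 120:
Round 1 — Ivory defaults (initial).
  Grove: +80 → 80 ≥ 70
  Kent: +40 → 40 < 70
  Orwell: +30 → 30 < 60
Round 2 — Grove defaults.
No further defaults.

yes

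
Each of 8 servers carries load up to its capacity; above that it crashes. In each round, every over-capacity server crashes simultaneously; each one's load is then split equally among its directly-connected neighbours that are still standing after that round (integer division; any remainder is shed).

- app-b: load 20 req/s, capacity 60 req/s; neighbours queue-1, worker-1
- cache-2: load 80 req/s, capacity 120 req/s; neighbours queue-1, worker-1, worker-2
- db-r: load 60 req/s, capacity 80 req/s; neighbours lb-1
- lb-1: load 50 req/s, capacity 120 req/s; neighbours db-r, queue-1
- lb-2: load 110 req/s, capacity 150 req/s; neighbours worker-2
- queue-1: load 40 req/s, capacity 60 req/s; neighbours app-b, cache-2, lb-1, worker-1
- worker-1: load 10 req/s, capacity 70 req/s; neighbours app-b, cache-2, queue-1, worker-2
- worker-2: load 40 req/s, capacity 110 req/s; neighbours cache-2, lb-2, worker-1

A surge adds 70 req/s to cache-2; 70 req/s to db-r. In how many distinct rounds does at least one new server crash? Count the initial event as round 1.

5

Round 1 — cache-2 at 150 > 120; db-r at 130 > 80. cache-2, db-r crash.
  cache-2 sheds 150 req/s to queue-1, worker-1, worker-2: 50 each.
    queue-1: 40+50 = 90 > 60
    worker-1: 10+50 = 60 ≤ 70
    worker-2: 40+50 = 90 ≤ 110
  db-r sheds 130 req/s to lb-1: 130 each.
    lb-1: 50+130 = 180 > 120
Round 2 — lb-1, queue-1 crash.
  lb-1 sheds 180 req/s: no online neighbours, lost.
  queue-1 sheds 90 req/s to app-b, worker-1: 45 each.
    app-b: 20+45 = 65 > 60
    worker-1: 60+45 = 105 > 70
Round 3 — app-b, worker-1 crash.
  app-b sheds 65 req/s: no online neighbours, lost.
  worker-1 sheds 105 req/s to worker-2: 105 each.
    worker-2: 90+105 = 195 > 110
Round 4 — worker-2 crashes.
  worker-2 sheds 195 req/s to lb-2: 195 each.
    lb-2: 110+195 = 305 > 150
Round 5 — lb-2 crashes.
  lb-2 sheds 305 req/s: no online neighbours, lost.
No further crashes.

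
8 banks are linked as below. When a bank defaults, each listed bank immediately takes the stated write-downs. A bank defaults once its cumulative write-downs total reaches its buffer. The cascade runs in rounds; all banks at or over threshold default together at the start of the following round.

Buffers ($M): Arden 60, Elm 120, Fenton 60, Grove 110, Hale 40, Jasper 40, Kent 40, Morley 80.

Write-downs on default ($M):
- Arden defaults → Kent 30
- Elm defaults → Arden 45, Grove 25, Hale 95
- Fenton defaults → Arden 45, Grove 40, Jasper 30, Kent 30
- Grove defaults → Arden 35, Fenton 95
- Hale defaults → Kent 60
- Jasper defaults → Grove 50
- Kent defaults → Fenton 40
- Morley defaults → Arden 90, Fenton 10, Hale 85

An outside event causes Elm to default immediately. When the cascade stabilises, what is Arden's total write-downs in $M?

45

Round 1 — Elm defaults (initial).
  Arden: +45 → 45 < 60
  Grove: +25 → 25 < 110
  Hale: +95 → 95 ≥ 40
Round 2 — Hale defaults.
  Kent: +60 → 60 ≥ 40
Round 3 — Kent defaults.
  Fenton: +40 → 40 < 60
No further defaults.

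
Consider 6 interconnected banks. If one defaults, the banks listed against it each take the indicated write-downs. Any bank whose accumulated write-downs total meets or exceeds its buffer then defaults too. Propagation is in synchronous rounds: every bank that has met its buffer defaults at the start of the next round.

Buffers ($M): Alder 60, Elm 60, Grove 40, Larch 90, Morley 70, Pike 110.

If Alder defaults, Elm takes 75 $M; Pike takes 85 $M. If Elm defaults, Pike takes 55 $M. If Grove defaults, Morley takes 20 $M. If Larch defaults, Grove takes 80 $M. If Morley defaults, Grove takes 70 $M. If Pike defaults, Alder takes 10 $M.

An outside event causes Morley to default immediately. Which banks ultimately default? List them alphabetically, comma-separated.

Round 1 — Morley defaults (initial).
  Grove: +70 → 70 ≥ 40
Round 2 — Grove defaults.
No further defaults.

Grove, Morley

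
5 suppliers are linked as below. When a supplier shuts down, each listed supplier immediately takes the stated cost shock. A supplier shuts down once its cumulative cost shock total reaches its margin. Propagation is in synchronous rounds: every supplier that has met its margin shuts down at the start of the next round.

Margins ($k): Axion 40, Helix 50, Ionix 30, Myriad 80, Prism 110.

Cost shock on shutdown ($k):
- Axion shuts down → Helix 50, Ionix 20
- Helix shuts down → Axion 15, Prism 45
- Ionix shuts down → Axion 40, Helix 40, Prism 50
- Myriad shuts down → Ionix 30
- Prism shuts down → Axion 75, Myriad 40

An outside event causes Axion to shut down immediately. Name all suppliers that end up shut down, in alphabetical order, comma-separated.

Round 1 — Axion shuts down (initial).
  Helix: +50 → 50 ≥ 50
  Ionix: +20 → 20 < 30
Round 2 — Helix shuts down.
  Prism: +45 → 45 < 110
No further shutdowns.

Axion, Helix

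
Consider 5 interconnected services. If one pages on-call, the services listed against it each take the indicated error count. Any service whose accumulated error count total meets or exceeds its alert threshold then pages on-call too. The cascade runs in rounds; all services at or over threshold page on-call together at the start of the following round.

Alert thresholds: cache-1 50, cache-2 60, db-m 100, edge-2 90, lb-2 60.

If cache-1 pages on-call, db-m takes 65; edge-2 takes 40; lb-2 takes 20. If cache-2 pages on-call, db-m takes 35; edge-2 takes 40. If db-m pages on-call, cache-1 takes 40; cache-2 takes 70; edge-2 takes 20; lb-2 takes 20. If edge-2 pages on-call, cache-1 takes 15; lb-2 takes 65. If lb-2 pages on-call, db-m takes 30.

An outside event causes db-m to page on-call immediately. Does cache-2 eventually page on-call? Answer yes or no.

yes

Round 1 — db-m pages on-call (initial).
  cache-1: +40 → 40 < 50
  cache-2: +70 → 70 ≥ 60
  edge-2: +20 → 20 < 90
  lb-2: +20 → 20 < 60
Round 2 — cache-2 pages on-call.
  edge-2: +40 → 60 < 90
No further pages.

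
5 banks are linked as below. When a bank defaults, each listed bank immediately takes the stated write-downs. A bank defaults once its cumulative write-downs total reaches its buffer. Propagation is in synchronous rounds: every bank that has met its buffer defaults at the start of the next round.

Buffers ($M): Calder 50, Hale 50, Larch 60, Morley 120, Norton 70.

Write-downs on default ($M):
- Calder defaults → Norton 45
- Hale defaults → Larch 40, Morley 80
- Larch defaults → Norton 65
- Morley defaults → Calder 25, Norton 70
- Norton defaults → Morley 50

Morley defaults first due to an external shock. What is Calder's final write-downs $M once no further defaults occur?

Round 1 — Morley defaults (initial).
  Calder: +25 → 25 < 50
  Norton: +70 → 70 ≥ 70
Round 2 — Norton defaults.
No further defaults.

25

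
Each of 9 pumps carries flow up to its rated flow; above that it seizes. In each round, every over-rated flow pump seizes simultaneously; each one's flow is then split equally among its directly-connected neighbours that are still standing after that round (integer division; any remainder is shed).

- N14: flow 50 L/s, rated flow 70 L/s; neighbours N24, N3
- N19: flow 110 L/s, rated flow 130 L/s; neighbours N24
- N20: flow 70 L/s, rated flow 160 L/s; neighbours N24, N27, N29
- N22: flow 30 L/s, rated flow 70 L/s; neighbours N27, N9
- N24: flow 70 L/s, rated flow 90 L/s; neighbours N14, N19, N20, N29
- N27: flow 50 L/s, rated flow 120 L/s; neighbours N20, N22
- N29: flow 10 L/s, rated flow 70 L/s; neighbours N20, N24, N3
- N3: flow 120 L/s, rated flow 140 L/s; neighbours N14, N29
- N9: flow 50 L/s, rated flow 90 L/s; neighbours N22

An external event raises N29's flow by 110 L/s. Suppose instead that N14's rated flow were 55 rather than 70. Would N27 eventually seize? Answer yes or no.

no

With N14's rated flow at 55:
Round 1 — N29 at 120 > 70. N29 seizes.
  N29 sheds 120 L/s to N20, N24, N3: 40 each.
    N20: 70+40 = 110 ≤ 160
    N24: 70+40 = 110 > 90
    N3: 120+40 = 160 > 140
Round 2 — N24, N3 seize.
  N24 sheds 110 L/s to N14, N19, N20: 36 each (2 lost).
    N14: 50+36 = 86 > 55
    N19: 110+36 = 146 > 130
    N20: 110+36 = 146 ≤ 160
  N3 sheds 160 L/s to N14: 160 each.
    N14: 86+160 = 246 > 55
Round 3 — N14, N19 seize.
  N14 sheds 246 L/s: no online neighbours, lost.
  N19 sheds 146 L/s: no online neighbours, lost.
No further seizures.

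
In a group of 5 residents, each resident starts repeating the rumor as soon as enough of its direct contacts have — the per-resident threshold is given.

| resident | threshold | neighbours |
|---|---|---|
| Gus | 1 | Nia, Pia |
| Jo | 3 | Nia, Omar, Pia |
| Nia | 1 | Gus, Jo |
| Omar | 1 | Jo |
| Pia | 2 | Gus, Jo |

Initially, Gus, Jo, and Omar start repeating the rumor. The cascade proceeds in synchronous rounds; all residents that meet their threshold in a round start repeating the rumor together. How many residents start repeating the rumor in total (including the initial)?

5

Round 1 — Gus, Jo, Omar start repeating the rumor (initial).
Round 2 — checking thresholds:
  Nia: 2 of 2 neighbours ≥ 1, starts repeating the rumor.
  Pia: 2 of 2 neighbours ≥ 2, starts repeating the rumor.
Round 3 — no new spreads; cascade stops.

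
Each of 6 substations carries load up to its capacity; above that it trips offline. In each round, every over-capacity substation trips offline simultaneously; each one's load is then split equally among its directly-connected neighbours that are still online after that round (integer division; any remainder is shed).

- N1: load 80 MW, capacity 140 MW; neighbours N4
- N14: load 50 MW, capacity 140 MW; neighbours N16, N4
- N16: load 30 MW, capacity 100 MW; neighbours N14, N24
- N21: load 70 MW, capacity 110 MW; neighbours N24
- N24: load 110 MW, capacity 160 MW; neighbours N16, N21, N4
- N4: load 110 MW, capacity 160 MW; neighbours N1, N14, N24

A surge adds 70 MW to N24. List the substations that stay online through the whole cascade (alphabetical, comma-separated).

Round 1 — N24 at 180 > 160. N24 trips offline.
  N24 sheds 180 MW to N16, N21, N4: 60 each.
    N16: 30+60 = 90 ≤ 100
    N21: 70+60 = 130 > 110
    N4: 110+60 = 170 > 160
Round 2 — N21, N4 trip offline.
  N21 sheds 130 MW: no online neighbours, lost.
  N4 sheds 170 MW to N1, N14: 85 each.
    N1: 80+85 = 165 > 140
    N14: 50+85 = 135 ≤ 140
Round 3 — N1 trips offline.
  N1 sheds 165 MW: no online neighbours, lost.
No further trips.

N14, N16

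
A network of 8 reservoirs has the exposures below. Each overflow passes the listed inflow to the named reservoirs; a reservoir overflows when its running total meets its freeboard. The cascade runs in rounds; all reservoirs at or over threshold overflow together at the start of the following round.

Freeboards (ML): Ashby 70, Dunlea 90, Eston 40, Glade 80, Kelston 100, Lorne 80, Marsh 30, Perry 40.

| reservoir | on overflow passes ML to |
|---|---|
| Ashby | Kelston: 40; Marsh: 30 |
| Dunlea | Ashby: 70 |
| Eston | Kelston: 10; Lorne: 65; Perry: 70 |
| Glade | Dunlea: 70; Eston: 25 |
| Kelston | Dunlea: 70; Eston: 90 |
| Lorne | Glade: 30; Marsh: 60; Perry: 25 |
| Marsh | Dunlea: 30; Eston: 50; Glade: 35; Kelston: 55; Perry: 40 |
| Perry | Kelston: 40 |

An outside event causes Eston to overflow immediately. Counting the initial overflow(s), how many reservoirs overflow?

Round 1 — Eston overflows (initial).
  Kelston: +10 → 10 < 100
  Lorne: +65 → 65 < 80
  Perry: +70 → 70 ≥ 40
Round 2 — Perry overflows.
  Kelston: +40 → 50 < 100
No further overflows.

2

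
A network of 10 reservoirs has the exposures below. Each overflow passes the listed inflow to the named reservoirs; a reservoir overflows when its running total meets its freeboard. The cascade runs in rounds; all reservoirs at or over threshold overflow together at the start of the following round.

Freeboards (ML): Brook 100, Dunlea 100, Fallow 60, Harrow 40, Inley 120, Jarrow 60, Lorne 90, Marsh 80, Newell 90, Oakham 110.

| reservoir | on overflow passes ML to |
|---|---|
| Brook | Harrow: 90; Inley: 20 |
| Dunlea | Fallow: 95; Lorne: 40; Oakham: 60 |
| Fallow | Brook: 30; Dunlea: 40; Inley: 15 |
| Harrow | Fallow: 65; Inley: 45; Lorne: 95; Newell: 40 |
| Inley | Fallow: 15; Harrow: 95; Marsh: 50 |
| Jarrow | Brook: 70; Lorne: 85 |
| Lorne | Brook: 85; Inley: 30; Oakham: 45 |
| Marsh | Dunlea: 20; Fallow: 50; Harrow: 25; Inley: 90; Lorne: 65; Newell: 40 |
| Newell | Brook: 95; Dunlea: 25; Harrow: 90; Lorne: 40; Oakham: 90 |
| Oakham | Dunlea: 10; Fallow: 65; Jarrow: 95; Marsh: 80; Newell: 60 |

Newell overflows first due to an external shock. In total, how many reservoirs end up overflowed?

9

Round 1 — Newell overflows (initial).
  Brook: +95 → 95 < 100
  Dunlea: +25 → 25 < 100
  Harrow: +90 → 90 ≥ 40
  Lorne: +40 → 40 < 90
  Oakham: +90 → 90 < 110
Round 2 — Harrow overflows.
  Fallow: +65 → 65 ≥ 60
  Inley: +45 → 45 < 120
  Lorne: +95 → 135 ≥ 90
Round 3 — Fallow, Lorne overflow.
  Brook: +30+85 → 210 ≥ 100
  Dunlea: +40 → 65 < 100
  Inley: +15+30 → 90 < 120
  Oakham: +45 → 135 ≥ 110
Round 4 — Brook, Oakham overflow.
  Dunlea: +10 → 75 < 100
  Inley: +20 → 110 < 120
  Jarrow: +95 → 95 ≥ 60
  Marsh: +80 → 80 ≥ 80
Round 5 — Jarrow, Marsh overflow.
  Dunlea: +20 → 95 < 100
  Inley: +90 → 200 ≥ 120
Round 6 — Inley overflows.
No further overflows.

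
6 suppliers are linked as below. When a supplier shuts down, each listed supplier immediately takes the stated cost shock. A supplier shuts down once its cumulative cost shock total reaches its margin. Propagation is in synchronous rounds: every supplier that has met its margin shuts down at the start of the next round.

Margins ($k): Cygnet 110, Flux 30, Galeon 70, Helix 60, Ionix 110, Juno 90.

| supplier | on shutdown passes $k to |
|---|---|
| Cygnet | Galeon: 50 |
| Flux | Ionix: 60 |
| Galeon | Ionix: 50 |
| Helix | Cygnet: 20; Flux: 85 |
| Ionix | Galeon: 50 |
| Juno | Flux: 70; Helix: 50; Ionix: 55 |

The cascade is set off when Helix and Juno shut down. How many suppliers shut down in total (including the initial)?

Round 1 — Helix, Juno shut down (initial).
  Cygnet: +20 → 20 < 110
  Flux: +85+70 → 155 ≥ 30
  Ionix: +55 → 55 < 110
Round 2 — Flux shuts down.
  Ionix: +60 → 115 ≥ 110
Round 3 — Ionix shuts down.
  Galeon: +50 → 50 < 70
No further shutdowns.

4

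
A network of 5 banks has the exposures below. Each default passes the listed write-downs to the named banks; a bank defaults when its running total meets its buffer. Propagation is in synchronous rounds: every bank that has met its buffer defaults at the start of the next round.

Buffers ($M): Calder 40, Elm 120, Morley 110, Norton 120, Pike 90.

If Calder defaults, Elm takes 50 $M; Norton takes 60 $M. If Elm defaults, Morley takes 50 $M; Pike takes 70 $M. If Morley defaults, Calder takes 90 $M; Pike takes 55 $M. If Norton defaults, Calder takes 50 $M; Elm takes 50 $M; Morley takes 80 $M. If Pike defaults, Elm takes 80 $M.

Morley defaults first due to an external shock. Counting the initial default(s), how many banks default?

Round 1 — Morley defaults (initial).
  Calder: +90 → 90 ≥ 40
  Pike: +55 → 55 < 90
Round 2 — Calder defaults.
  Elm: +50 → 50 < 120
  Norton: +60 → 60 < 120
No further defaults.

2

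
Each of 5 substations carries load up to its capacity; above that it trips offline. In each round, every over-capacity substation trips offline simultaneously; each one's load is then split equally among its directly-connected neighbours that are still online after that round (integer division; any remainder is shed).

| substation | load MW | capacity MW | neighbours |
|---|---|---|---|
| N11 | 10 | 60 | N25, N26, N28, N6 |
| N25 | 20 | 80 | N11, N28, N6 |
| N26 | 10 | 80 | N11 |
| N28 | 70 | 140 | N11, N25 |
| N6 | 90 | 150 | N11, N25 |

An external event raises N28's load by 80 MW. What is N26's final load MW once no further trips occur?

Round 1 — N28 at 150 > 140. N28 trips offline.
  N28 sheds 150 MW to N11, N25: 75 each.
    N11: 10+75 = 85 > 60
    N25: 20+75 = 95 > 80
Round 2 — N11, N25 trip offline.
  N11 sheds 85 MW to N26, N6: 42 each (1 lost).
    N26: 10+42 = 52 ≤ 80
    N6: 90+42 = 132 ≤ 150
  N25 sheds 95 MW to N6: 95 each.
    N6: 132+95 = 227 > 150
Round 3 — N6 trips offline.
  N6 sheds 227 MW: no online neighbours, lost.
No further trips.

52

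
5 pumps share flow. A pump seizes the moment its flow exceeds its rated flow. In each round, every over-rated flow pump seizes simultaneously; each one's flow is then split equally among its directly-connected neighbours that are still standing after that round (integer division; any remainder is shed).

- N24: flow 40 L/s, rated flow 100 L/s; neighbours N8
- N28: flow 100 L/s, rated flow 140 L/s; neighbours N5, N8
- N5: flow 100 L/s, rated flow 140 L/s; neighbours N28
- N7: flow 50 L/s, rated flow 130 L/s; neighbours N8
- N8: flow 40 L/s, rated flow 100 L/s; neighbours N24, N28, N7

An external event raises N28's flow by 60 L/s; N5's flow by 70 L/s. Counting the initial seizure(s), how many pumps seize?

Round 1 — N28 at 160 > 140; N5 at 170 > 140. N28, N5 seize.
  N28 sheds 160 L/s to N8: 160 each.
    N8: 40+160 = 200 > 100
  N5 sheds 170 L/s: no online neighbours, lost.
Round 2 — N8 seizes.
  N8 sheds 200 L/s to N24, N7: 100 each.
    N24: 40+100 = 140 > 100
    N7: 50+100 = 150 > 130
Round 3 — N24, N7 seize.
  N24 sheds 140 L/s: no online neighbours, lost.
  N7 sheds 150 L/s: no online neighbours, lost.
No further seizures.

5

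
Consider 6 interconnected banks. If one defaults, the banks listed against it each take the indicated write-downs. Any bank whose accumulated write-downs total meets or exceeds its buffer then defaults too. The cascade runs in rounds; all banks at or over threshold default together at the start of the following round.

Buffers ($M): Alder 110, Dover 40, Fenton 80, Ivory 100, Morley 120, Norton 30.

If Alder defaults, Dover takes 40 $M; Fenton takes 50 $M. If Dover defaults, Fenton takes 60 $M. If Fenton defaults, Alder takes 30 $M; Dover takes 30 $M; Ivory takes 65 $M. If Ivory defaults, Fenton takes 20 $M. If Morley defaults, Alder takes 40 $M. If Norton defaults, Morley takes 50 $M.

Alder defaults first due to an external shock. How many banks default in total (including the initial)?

Round 1 — Alder defaults (initial).
  Dover: +40 → 40 ≥ 40
  Fenton: +50 → 50 < 80
Round 2 — Dover defaults.
  Fenton: +60 → 110 ≥ 80
Round 3 — Fenton defaults.
  Ivory: +65 → 65 < 100
No further defaults.

3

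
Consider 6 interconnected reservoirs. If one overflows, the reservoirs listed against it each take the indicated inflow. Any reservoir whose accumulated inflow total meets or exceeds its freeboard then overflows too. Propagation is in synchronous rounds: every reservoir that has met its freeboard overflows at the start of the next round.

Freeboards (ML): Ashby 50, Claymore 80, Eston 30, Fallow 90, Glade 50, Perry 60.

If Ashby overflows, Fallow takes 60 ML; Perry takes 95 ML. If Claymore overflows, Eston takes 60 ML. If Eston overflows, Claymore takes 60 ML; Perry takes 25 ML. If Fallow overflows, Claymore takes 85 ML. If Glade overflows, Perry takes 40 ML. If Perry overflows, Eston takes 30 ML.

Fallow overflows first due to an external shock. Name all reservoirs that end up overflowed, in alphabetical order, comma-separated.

Claymore, Eston, Fallow

Round 1 — Fallow overflows (initial).
  Claymore: +85 → 85 ≥ 80
Round 2 — Claymore overflows.
  Eston: +60 → 60 ≥ 30
Round 3 — Eston overflows.
  Perry: +25 → 25 < 60
No further overflows.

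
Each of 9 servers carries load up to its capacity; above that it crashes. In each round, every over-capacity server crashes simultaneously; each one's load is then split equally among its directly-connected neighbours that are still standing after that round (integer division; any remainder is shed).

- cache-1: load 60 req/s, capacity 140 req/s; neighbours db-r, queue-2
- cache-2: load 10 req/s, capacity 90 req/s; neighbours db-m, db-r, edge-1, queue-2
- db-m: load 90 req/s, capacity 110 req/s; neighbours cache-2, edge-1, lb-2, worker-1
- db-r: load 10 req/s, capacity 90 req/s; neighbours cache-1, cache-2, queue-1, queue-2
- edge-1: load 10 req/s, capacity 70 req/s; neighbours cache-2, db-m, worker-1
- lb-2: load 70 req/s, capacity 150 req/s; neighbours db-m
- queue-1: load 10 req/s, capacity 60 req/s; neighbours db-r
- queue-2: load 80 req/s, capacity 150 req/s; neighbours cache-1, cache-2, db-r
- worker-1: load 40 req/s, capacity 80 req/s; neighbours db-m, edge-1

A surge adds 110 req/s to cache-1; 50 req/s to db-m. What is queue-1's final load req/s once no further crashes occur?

Round 1 — cache-1 at 170 > 140; db-m at 140 > 110. cache-1, db-m crash.
  cache-1 sheds 170 req/s to db-r, queue-2: 85 each.
    db-r: 10+85 = 95 > 90
    queue-2: 80+85 = 165 > 150
  db-m sheds 140 req/s to cache-2, edge-1, lb-2, worker-1: 35 each.
    cache-2: 10+35 = 45 ≤ 90
    edge-1: 10+35 = 45 ≤ 70
    lb-2: 70+35 = 105 ≤ 150
    worker-1: 40+35 = 75 ≤ 80
Round 2 — db-r, queue-2 crash.
  db-r sheds 95 req/s to cache-2, queue-1: 47 each (1 lost).
    cache-2: 45+47 = 92 > 90
    queue-1: 10+47 = 57 ≤ 60
  queue-2 sheds 165 req/s to cache-2: 165 each.
    cache-2: 92+165 = 257 > 90
Round 3 — cache-2 crashes.
  cache-2 sheds 257 req/s to edge-1: 257 each.
    edge-1: 45+257 = 302 > 70
Round 4 — edge-1 crashes.
  edge-1 sheds 302 req/s to worker-1: 302 each.
    worker-1: 75+302 = 377 > 80
Round 5 — worker-1 crashes.
  worker-1 sheds 377 req/s: no online neighbours, lost.
No further crashes.

57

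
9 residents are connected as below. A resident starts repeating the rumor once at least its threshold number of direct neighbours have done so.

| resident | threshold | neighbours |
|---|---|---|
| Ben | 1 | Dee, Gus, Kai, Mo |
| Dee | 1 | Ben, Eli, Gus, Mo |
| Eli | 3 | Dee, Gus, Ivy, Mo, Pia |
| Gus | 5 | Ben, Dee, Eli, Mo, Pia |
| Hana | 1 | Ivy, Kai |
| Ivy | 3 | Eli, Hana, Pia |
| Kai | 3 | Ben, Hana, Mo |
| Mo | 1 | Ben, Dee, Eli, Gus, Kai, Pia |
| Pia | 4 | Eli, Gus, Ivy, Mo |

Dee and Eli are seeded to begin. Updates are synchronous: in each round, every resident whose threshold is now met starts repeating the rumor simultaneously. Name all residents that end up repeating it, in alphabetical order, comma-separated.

Round 1 — Dee, Eli start repeating the rumor (initial).
Round 2 — checking thresholds:
  Ben: 1 of 4 neighbours ≥ 1, starts repeating the rumor.
  Gus: 2 of 5 neighbours < 5, below threshold.
  Ivy: 1 of 3 neighbours < 3, below threshold.
  Mo: 2 of 6 neighbours ≥ 1, starts repeating the rumor.
  Pia: 1 of 4 neighbours < 4, below threshold.
Round 3 — no new spreads; cascade stops.

Ben, Dee, Eli, Mo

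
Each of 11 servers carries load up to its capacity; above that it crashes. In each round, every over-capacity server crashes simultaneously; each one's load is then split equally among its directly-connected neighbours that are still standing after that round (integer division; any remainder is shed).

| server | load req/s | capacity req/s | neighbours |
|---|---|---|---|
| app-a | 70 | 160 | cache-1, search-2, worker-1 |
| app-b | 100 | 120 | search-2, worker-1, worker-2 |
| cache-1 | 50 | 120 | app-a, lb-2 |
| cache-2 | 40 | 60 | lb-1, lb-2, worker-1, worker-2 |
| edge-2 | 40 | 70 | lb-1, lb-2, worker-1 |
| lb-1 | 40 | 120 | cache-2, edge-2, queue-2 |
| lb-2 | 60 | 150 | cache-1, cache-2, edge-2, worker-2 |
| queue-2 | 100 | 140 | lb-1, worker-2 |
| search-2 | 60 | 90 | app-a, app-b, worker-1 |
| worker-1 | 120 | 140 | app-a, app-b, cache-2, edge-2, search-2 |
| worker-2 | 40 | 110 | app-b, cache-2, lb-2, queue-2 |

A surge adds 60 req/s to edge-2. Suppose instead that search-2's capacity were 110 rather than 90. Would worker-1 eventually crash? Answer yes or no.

yes

With search-2's capacity at 110:
Round 1 — edge-2 at 100 > 70. edge-2 crashes.
  edge-2 sheds 100 req/s to lb-1, lb-2, worker-1: 33 each (1 lost).
    lb-1: 40+33 = 73 ≤ 120
    lb-2: 60+33 = 93 ≤ 150
    worker-1: 120+33 = 153 > 140
Round 2 — worker-1 crashes.
  worker-1 sheds 153 req/s to app-a, app-b, cache-2, search-2: 38 each (1 lost).
    app-a: 70+38 = 108 ≤ 160
    app-b: 100+38 = 138 > 120
    cache-2: 40+38 = 78 > 60
    search-2: 60+38 = 98 ≤ 110
Round 3 — app-b, cache-2 crash.
  app-b sheds 138 req/s to search-2, worker-2: 69 each.
    search-2: 98+69 = 167 > 110
    worker-2: 40+69 = 109 ≤ 110
  cache-2 sheds 78 req/s to lb-1, lb-2, worker-2: 26 each.
    lb-1: 73+26 = 99 ≤ 120
    lb-2: 93+26 = 119 ≤ 150
    worker-2: 109+26 = 135 > 110
Round 4 — search-2, worker-2 crash.
  search-2 sheds 167 req/s to app-a: 167 each.
    app-a: 108+167 = 275 > 160
  worker-2 sheds 135 req/s to lb-2, queue-2: 67 each (1 lost).
    lb-2: 119+67 = 186 > 150
    queue-2: 100+67 = 167 > 140
Round 5 — app-a, lb-2, queue-2 crash.
  app-a sheds 275 req/s to cache-1: 275 each.
    cache-1: 50+275 = 325 > 120
  lb-2 sheds 186 req/s to cache-1: 186 each.
    cache-1: 325+186 = 511 > 120
  queue-2 sheds 167 req/s to lb-1: 167 each.
    lb-1: 99+167 = 266 > 120
Round 6 — cache-1, lb-1 crash.
  cache-1 sheds 511 req/s: no online neighbours, lost.
  lb-1 sheds 266 req/s: no online neighbours, lost.
No further crashes.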